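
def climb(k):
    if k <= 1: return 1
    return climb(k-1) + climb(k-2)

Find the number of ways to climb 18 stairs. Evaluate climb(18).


Building up from base cases:
climb(0) = 1
climb(1) = 1
climb(2) = climb(1) + climb(0) = 1 + 1 = 2
climb(3) = climb(2) + climb(1) = 2 + 1 = 3
climb(4) = climb(3) + climb(2) = 3 + 2 = 5
climb(5) = climb(4) + climb(3) = 5 + 3 = 8
climb(6) = climb(5) + climb(4) = 8 + 5 = 13
climb(7) = climb(6) + climb(5) = 13 + 8 = 21
climb(8) = climb(7) + climb(6) = 21 + 13 = 34
climb(9) = climb(8) + climb(7) = 34 + 21 = 55
climb(10) = climb(9) + climb(8) = 55 + 34 = 89
climb(11) = climb(10) + climb(9) = 89 + 55 = 144
climb(12) = climb(11) + climb(10) = 144 + 89 = 233
climb(13) = climb(12) + climb(11) = 233 + 144 = 377
climb(14) = climb(13) + climb(12) = 377 + 233 = 610
climb(15) = climb(14) + climb(13) = 610 + 377 = 987
climb(16) = climb(15) + climb(14) = 987 + 610 = 1597
climb(17) = climb(16) + climb(15) = 1597 + 987 = 2584
climb(18) = climb(17) + climb(16) = 2584 + 1597 = 4181

4181


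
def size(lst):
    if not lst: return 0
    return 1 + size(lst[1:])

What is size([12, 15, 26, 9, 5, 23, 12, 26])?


size([12, 15, 26, 9, 5, 23, 12, 26]) = 1 + size([15, 26, 9, 5, 23, 12, 26])
size([15, 26, 9, 5, 23, 12, 26]) = 1 + size([26, 9, 5, 23, 12, 26])
size([26, 9, 5, 23, 12, 26]) = 1 + size([9, 5, 23, 12, 26])
size([9, 5, 23, 12, 26]) = 1 + size([5, 23, 12, 26])
size([5, 23, 12, 26]) = 1 + size([23, 12, 26])
size([23, 12, 26]) = 1 + size([12, 26])
size([12, 26]) = 1 + size([26])
size([26]) = 1 + size([])
size([]) = 0  (base case)
Unwinding: 1 + 1 + 1 + 1 + 1 + 1 + 1 + 1 + 0 = 8

8


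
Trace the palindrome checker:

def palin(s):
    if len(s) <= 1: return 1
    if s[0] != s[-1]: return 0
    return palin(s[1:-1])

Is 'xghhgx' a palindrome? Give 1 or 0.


palin('xghhgx'): s[0]='x' == s[-1]='x' -> check palin('ghhg')
palin('ghhg'): s[0]='g' == s[-1]='g' -> check palin('hh')
palin('hh'): s[0]='h' == s[-1]='h' -> check palin('')
palin(''): len <= 1 -> return 1  (base case)
Result: 1 (palindrome)

1


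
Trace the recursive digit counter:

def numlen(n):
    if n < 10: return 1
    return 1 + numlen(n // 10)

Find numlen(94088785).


numlen(94088785) = 1 + numlen(9408878)
numlen(9408878) = 1 + numlen(940887)
numlen(940887) = 1 + numlen(94088)
numlen(94088) = 1 + numlen(9408)
numlen(9408) = 1 + numlen(940)
numlen(940) = 1 + numlen(94)
numlen(94) = 1 + numlen(9)
numlen(9) = 1  (base case: 9 < 10)
Unwinding: 1 + 1 + 1 + 1 + 1 + 1 + 1 + 1 = 8

8


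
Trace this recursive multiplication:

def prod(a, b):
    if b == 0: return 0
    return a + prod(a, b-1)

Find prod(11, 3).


prod(11, 3) = 11 + prod(11, 2)
prod(11, 2) = 11 + prod(11, 1)
prod(11, 1) = 11 + prod(11, 0)
prod(11, 0) = 0  (base case)
Total: 11 + 11 + 11 + 0 = 33

33


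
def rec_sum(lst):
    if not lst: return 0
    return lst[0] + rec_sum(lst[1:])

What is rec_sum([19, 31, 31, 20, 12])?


rec_sum([19, 31, 31, 20, 12]) = 19 + rec_sum([31, 31, 20, 12])
rec_sum([31, 31, 20, 12]) = 31 + rec_sum([31, 20, 12])
rec_sum([31, 20, 12]) = 31 + rec_sum([20, 12])
rec_sum([20, 12]) = 20 + rec_sum([12])
rec_sum([12]) = 12 + rec_sum([])
rec_sum([]) = 0  (base case)
Total: 19 + 31 + 31 + 20 + 12 + 0 = 113

113


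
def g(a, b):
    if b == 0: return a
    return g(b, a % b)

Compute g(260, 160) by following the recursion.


g(260, 160) = g(160, 100)
g(160, 100) = g(100, 60)
g(100, 60) = g(60, 40)
g(60, 40) = g(40, 20)
g(40, 20) = g(20, 0)
g(20, 0) = 20  (base case)

20


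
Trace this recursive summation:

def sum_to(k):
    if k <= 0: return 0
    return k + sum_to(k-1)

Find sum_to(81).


sum_to(81)
= 81 + 80 + 79 + 78 + 77 + 76 + 75 + 74 + 73 + 72 + 71 + 70 + 69 + 68 + 67 + 66 + 65 + 64 + 63 + 62 + 61 + 60 + 59 + 58 + 57 + 56 + 55 + 54 + 53 + 52 + 51 + 50 + 49 + 48 + 47 + 46 + 45 + 44 + 43 + 42 + 41 + 40 + 39 + 38 + 37 + 36 + 35 + 34 + 33 + 32 + 31 + 30 + 29 + 28 + 27 + 26 + 25 + 24 + 23 + 22 + 21 + 20 + 19 + 18 + 17 + 16 + 15 + 14 + 13 + 12 + 11 + 10 + 9 + 8 + 7 + 6 + 5 + 4 + 3 + 2 + 1 + sum_to(0)
= 81 + 80 + 79 + 78 + 77 + 76 + 75 + 74 + 73 + 72 + 71 + 70 + 69 + 68 + 67 + 66 + 65 + 64 + 63 + 62 + 61 + 60 + 59 + 58 + 57 + 56 + 55 + 54 + 53 + 52 + 51 + 50 + 49 + 48 + 47 + 46 + 45 + 44 + 43 + 42 + 41 + 40 + 39 + 38 + 37 + 36 + 35 + 34 + 33 + 32 + 31 + 30 + 29 + 28 + 27 + 26 + 25 + 24 + 23 + 22 + 21 + 20 + 19 + 18 + 17 + 16 + 15 + 14 + 13 + 12 + 11 + 10 + 9 + 8 + 7 + 6 + 5 + 4 + 3 + 2 + 1 + 0
= 3321

3321


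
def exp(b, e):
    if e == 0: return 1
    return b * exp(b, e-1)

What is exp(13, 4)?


exp(13, 4)
= 13 * exp(13, 3)
= 13 * 13 * exp(13, 2)
= 13 * 13 * 13 * exp(13, 1)
= 13 * 13 * 13 * 13 * exp(13, 0)
= 13 * 13 * 13 * 13 * 1
= 28561

28561


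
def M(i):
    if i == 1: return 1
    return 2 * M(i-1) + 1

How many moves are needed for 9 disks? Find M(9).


M(9) = 2 * M(8) + 1
M(8) = 2 * M(7) + 1
M(7) = 2 * M(6) + 1
M(6) = 2 * M(5) + 1
M(5) = 2 * M(4) + 1
M(4) = 2 * M(3) + 1
M(3) = 2 * M(2) + 1
M(2) = 2 * M(1) + 1
M(1) = 1  (base case)
M(2) = 2 * 1 + 1 = 3
M(3) = 2 * 3 + 1 = 7
M(4) = 2 * 7 + 1 = 15
M(5) = 2 * 15 + 1 = 31
M(6) = 2 * 31 + 1 = 63
M(7) = 2 * 63 + 1 = 127
M(8) = 2 * 127 + 1 = 255
M(9) = 2 * 255 + 1 = 511

511


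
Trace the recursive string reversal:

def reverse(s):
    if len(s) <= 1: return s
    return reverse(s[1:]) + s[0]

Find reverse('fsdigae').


reverse('fsdigae') = reverse('sdigae') + 'f'
reverse('sdigae') = reverse('digae') + 's'
reverse('digae') = reverse('igae') + 'd'
reverse('igae') = reverse('gae') + 'i'
reverse('gae') = reverse('ae') + 'g'
reverse('ae') = reverse('e') + 'a'
reverse('e') = 'e'  (base case)
Concatenating: 'e' + 'a' + 'g' + 'i' + 'd' + 's' + 'f' = 'eagidsf'

eagidsf


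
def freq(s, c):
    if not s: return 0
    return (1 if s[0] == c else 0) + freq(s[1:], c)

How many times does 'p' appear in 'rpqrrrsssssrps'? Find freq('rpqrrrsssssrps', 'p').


s[0]='r' != 'p' -> 0
s[0]='p' == 'p' -> 1
s[0]='q' != 'p' -> 0
s[0]='r' != 'p' -> 0
s[0]='r' != 'p' -> 0
s[0]='r' != 'p' -> 0
s[0]='s' != 'p' -> 0
s[0]='s' != 'p' -> 0
s[0]='s' != 'p' -> 0
s[0]='s' != 'p' -> 0
s[0]='s' != 'p' -> 0
s[0]='r' != 'p' -> 0
s[0]='p' == 'p' -> 1
s[0]='s' != 'p' -> 0
Sum: 0 + 1 + 0 + 0 + 0 + 0 + 0 + 0 + 0 + 0 + 0 + 0 + 1 + 0 = 2

2


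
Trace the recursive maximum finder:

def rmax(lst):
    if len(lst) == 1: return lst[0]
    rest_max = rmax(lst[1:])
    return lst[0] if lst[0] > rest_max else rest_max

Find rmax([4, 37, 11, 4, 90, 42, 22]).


rmax([4, 37, 11, 4, 90, 42, 22]): compare 4 with rmax([37, 11, 4, 90, 42, 22])
rmax([37, 11, 4, 90, 42, 22]): compare 37 with rmax([11, 4, 90, 42, 22])
rmax([11, 4, 90, 42, 22]): compare 11 with rmax([4, 90, 42, 22])
rmax([4, 90, 42, 22]): compare 4 with rmax([90, 42, 22])
rmax([90, 42, 22]): compare 90 with rmax([42, 22])
rmax([42, 22]): compare 42 with rmax([22])
rmax([22]) = 22  (base case)
Compare 42 with 22 -> 42
Compare 90 with 42 -> 90
Compare 4 with 90 -> 90
Compare 11 with 90 -> 90
Compare 37 with 90 -> 90
Compare 4 with 90 -> 90

90


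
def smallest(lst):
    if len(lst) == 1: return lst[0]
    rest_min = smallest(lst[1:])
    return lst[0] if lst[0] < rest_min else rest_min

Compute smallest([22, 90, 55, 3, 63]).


smallest([22, 90, 55, 3, 63]): compare 22 with smallest([90, 55, 3, 63])
smallest([90, 55, 3, 63]): compare 90 with smallest([55, 3, 63])
smallest([55, 3, 63]): compare 55 with smallest([3, 63])
smallest([3, 63]): compare 3 with smallest([63])
smallest([63]) = 63  (base case)
Compare 3 with 63 -> 3
Compare 55 with 3 -> 3
Compare 90 with 3 -> 3
Compare 22 with 3 -> 3

3


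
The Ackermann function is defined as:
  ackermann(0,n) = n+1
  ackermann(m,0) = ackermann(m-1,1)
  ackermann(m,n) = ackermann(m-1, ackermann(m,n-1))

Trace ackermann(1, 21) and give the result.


ackermann(1, 21) = ackermann(0, ackermann(1, 20))
  ackermann(1, 20) = ackermann(0, ackermann(1, 19))
    ackermann(1, 19) = ackermann(0, ackermann(1, 18))
      ackermann(1, 18) = ackermann(0, ackermann(1, 17))
        ackermann(1, 17) = ackermann(0, ackermann(1, 16))
          ackermann(1, 16) = ackermann(0, ackermann(1, 15))
          ackermann(1, 15) = ackermann(0, ackermann(1, 14))
          ackermann(1, 14) = ackermann(0, ackermann(1, 13))
          ackermann(1, 13) = ackermann(0, ackermann(1, 12))
          ackermann(1, 12) = ackermann(0, ackermann(1, 11))
          ackermann(1, 11) = ackermann(0, ackermann(1, 10))
          ackermann(1, 10) = ackermann(0, ackermann(1, 9))
          ackermann(1, 9) = ackermann(0, ackermann(1, 8))
          ackermann(1, 8) = ackermann(0, ackermann(1, 7))
          ackermann(1, 7) = ackermann(0, ackermann(1, 6))
          ackermann(1, 6) = ackermann(0, ackermann(1, 5))
          ackermann(1, 5) = ackermann(0, ackermann(1, 4))
          ackermann(1, 4) = ackermann(0, ackermann(1, 3))
          ackermann(1, 3) = ackermann(0, ackermann(1, 2))
          ackermann(1, 2) = ackermann(0, ackermann(1, 1))
          ackermann(1, 1) = ackermann(0, ackermann(1, 0))
          ackermann(1, 0) = ackermann(0, 1)
          ackermann(0, 1) = 2
            = ackermann(0, 2)
          ackermann(0, 2) = 3
... (trace truncated)
Result: ackermann(1, 21) = 23

23


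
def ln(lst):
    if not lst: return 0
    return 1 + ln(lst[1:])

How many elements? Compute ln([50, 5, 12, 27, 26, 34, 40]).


ln([50, 5, 12, 27, 26, 34, 40]) = 1 + ln([5, 12, 27, 26, 34, 40])
ln([5, 12, 27, 26, 34, 40]) = 1 + ln([12, 27, 26, 34, 40])
ln([12, 27, 26, 34, 40]) = 1 + ln([27, 26, 34, 40])
ln([27, 26, 34, 40]) = 1 + ln([26, 34, 40])
ln([26, 34, 40]) = 1 + ln([34, 40])
ln([34, 40]) = 1 + ln([40])
ln([40]) = 1 + ln([])
ln([]) = 0  (base case)
Unwinding: 1 + 1 + 1 + 1 + 1 + 1 + 1 + 0 = 7

7


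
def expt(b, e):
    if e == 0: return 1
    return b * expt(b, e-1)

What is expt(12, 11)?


expt(12, 11)
= 12 * expt(12, 10)
= 12 * 12 * expt(12, 9)
= 12 * 12 * 12 * expt(12, 8)
= 12 * 12 * 12 * 12 * expt(12, 7)
= 12 * 12 * 12 * 12 * 12 * expt(12, 6)
= 12 * 12 * 12 * 12 * 12 * 12 * expt(12, 5)
= 12 * 12 * 12 * 12 * 12 * 12 * 12 * expt(12, 4)
= 12 * 12 * 12 * 12 * 12 * 12 * 12 * 12 * expt(12, 3)
= 12 * 12 * 12 * 12 * 12 * 12 * 12 * 12 * 12 * expt(12, 2)
= 12 * 12 * 12 * 12 * 12 * 12 * 12 * 12 * 12 * 12 * expt(12, 1)
= 12 * 12 * 12 * 12 * 12 * 12 * 12 * 12 * 12 * 12 * 12 * expt(12, 0)
= 12 * 12 * 12 * 12 * 12 * 12 * 12 * 12 * 12 * 12 * 12 * 1
= 743008370688

743008370688


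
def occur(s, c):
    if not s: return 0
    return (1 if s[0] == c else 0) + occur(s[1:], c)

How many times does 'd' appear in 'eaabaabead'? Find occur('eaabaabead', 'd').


s[0]='e' != 'd' -> 0
s[0]='a' != 'd' -> 0
s[0]='a' != 'd' -> 0
s[0]='b' != 'd' -> 0
s[0]='a' != 'd' -> 0
s[0]='a' != 'd' -> 0
s[0]='b' != 'd' -> 0
s[0]='e' != 'd' -> 0
s[0]='a' != 'd' -> 0
s[0]='d' == 'd' -> 1
Sum: 0 + 0 + 0 + 0 + 0 + 0 + 0 + 0 + 0 + 1 = 1

1


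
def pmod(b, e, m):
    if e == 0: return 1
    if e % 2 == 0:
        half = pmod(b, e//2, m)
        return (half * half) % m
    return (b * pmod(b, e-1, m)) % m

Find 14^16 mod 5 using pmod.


pmod(14, 16, 5): e is even, compute pmod(14, 8, 5)
  pmod(14, 8, 5): e is even, compute pmod(14, 4, 5)
    pmod(14, 4, 5): e is even, compute pmod(14, 2, 5)
      pmod(14, 2, 5): e is even, compute pmod(14, 1, 5)
        pmod(14, 1, 5): e is odd, compute pmod(14, 0, 5)
          pmod(14, 0, 5) = 1
        (14 * 1) % 5 = 4
      half=4, (4*4) % 5 = 1
    half=1, (1*1) % 5 = 1
  half=1, (1*1) % 5 = 1
half=1, (1*1) % 5 = 1

1


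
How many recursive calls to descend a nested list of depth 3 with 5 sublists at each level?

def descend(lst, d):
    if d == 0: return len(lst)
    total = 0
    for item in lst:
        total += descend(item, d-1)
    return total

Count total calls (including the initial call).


At depth 0 (root): 1 call
At depth 1: each of 1 parents calls descend on 5 children = 5 calls
At depth 2: each of 5 parents calls descend on 5 children = 25 calls
At depth 3: each of 25 parents calls descend on 5 children = 125 calls
Total: 1 + 5 + 25 + 125 = 156

156


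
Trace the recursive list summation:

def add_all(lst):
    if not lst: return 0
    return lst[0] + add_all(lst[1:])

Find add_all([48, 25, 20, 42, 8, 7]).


add_all([48, 25, 20, 42, 8, 7]) = 48 + add_all([25, 20, 42, 8, 7])
add_all([25, 20, 42, 8, 7]) = 25 + add_all([20, 42, 8, 7])
add_all([20, 42, 8, 7]) = 20 + add_all([42, 8, 7])
add_all([42, 8, 7]) = 42 + add_all([8, 7])
add_all([8, 7]) = 8 + add_all([7])
add_all([7]) = 7 + add_all([])
add_all([]) = 0  (base case)
Total: 48 + 25 + 20 + 42 + 8 + 7 + 0 = 150

150


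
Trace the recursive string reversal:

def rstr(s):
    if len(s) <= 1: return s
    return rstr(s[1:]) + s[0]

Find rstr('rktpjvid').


rstr('rktpjvid') = rstr('ktpjvid') + 'r'
rstr('ktpjvid') = rstr('tpjvid') + 'k'
rstr('tpjvid') = rstr('pjvid') + 't'
rstr('pjvid') = rstr('jvid') + 'p'
rstr('jvid') = rstr('vid') + 'j'
rstr('vid') = rstr('id') + 'v'
rstr('id') = rstr('d') + 'i'
rstr('d') = 'd'  (base case)
Concatenating: 'd' + 'i' + 'v' + 'j' + 'p' + 't' + 'k' + 'r' = 'divjptkr'

divjptkr


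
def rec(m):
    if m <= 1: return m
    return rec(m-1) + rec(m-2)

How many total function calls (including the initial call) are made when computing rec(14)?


Let C(n) = total calls for rec(n)
C(0) = 1, C(1) = 1
C(2) = 1 + C(1) + C(0) = 1 + 1 + 1 = 3
C(3) = 1 + C(2) + C(1) = 1 + 3 + 1 = 5
C(4) = 1 + C(3) + C(2) = 1 + 5 + 3 = 9
C(5) = 1 + C(4) + C(3) = 1 + 9 + 5 = 15
C(6) = 1 + C(5) + C(4) = 1 + 15 + 9 = 25
C(7) = 1 + C(6) + C(5) = 1 + 25 + 15 = 41
C(8) = 1 + C(7) + C(6) = 1 + 41 + 25 = 67
C(9) = 1 + C(8) + C(7) = 1 + 67 + 41 = 109
C(10) = 1 + C(9) + C(8) = 1 + 109 + 67 = 177
C(11) = 1 + C(10) + C(9) = 1 + 177 + 109 = 287
C(12) = 1 + C(11) + C(10) = 1 + 287 + 177 = 465
C(13) = 1 + C(12) + C(11) = 1 + 465 + 287 = 753
C(14) = 1 + C(13) + C(12) = 1 + 753 + 465 = 1219

1219


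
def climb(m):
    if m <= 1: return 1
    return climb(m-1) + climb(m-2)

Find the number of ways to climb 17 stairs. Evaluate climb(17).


Building up from base cases:
climb(0) = 1
climb(1) = 1
climb(2) = climb(1) + climb(0) = 1 + 1 = 2
climb(3) = climb(2) + climb(1) = 2 + 1 = 3
climb(4) = climb(3) + climb(2) = 3 + 2 = 5
climb(5) = climb(4) + climb(3) = 5 + 3 = 8
climb(6) = climb(5) + climb(4) = 8 + 5 = 13
climb(7) = climb(6) + climb(5) = 13 + 8 = 21
climb(8) = climb(7) + climb(6) = 21 + 13 = 34
climb(9) = climb(8) + climb(7) = 34 + 21 = 55
climb(10) = climb(9) + climb(8) = 55 + 34 = 89
climb(11) = climb(10) + climb(9) = 89 + 55 = 144
climb(12) = climb(11) + climb(10) = 144 + 89 = 233
climb(13) = climb(12) + climb(11) = 233 + 144 = 377
climb(14) = climb(13) + climb(12) = 377 + 233 = 610
climb(15) = climb(14) + climb(13) = 610 + 377 = 987
climb(16) = climb(15) + climb(14) = 987 + 610 = 1597
climb(17) = climb(16) + climb(15) = 1597 + 987 = 2584

2584


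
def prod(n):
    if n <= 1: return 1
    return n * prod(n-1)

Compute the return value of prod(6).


prod(6)
= 6 * prod(5)
= 6 * 5 * prod(4)
= 6 * 5 * 4 * prod(3)
= 6 * 5 * 4 * 3 * prod(2)
= 6 * 5 * 4 * 3 * 2 * prod(1)
= 6 * 5 * 4 * 3 * 2 * 1
= 720

720


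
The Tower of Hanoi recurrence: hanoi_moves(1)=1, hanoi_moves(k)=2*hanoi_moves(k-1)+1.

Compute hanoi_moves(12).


hanoi_moves(12) = 2 * hanoi_moves(11) + 1
hanoi_moves(11) = 2 * hanoi_moves(10) + 1
hanoi_moves(10) = 2 * hanoi_moves(9) + 1
hanoi_moves(9) = 2 * hanoi_moves(8) + 1
hanoi_moves(8) = 2 * hanoi_moves(7) + 1
hanoi_moves(7) = 2 * hanoi_moves(6) + 1
hanoi_moves(6) = 2 * hanoi_moves(5) + 1
hanoi_moves(5) = 2 * hanoi_moves(4) + 1
hanoi_moves(4) = 2 * hanoi_moves(3) + 1
hanoi_moves(3) = 2 * hanoi_moves(2) + 1
hanoi_moves(2) = 2 * hanoi_moves(1) + 1
hanoi_moves(1) = 1  (base case)
hanoi_moves(2) = 2 * 1 + 1 = 3
hanoi_moves(3) = 2 * 3 + 1 = 7
hanoi_moves(4) = 2 * 7 + 1 = 15
hanoi_moves(5) = 2 * 15 + 1 = 31
hanoi_moves(6) = 2 * 31 + 1 = 63
hanoi_moves(7) = 2 * 63 + 1 = 127
hanoi_moves(8) = 2 * 127 + 1 = 255
hanoi_moves(9) = 2 * 255 + 1 = 511
hanoi_moves(10) = 2 * 511 + 1 = 1023
hanoi_moves(11) = 2 * 1023 + 1 = 2047
hanoi_moves(12) = 2 * 2047 + 1 = 4095

4095


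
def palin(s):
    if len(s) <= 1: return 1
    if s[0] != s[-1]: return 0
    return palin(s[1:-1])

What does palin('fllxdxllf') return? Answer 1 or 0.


palin('fllxdxllf'): s[0]='f' == s[-1]='f' -> check palin('llxdxll')
palin('llxdxll'): s[0]='l' == s[-1]='l' -> check palin('lxdxl')
palin('lxdxl'): s[0]='l' == s[-1]='l' -> check palin('xdx')
palin('xdx'): s[0]='x' == s[-1]='x' -> check palin('d')
palin('d'): len <= 1 -> return 1  (base case)
Result: 1 (palindrome)

1


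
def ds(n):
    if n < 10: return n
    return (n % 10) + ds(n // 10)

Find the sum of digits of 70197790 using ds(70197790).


ds(70197790) = 0 + ds(7019779)
ds(7019779) = 9 + ds(701977)
ds(701977) = 7 + ds(70197)
ds(70197) = 7 + ds(7019)
ds(7019) = 9 + ds(701)
ds(701) = 1 + ds(70)
ds(70) = 0 + ds(7)
ds(7) = 7  (base case)
Total: 0 + 9 + 7 + 7 + 9 + 1 + 0 + 7 = 40

40


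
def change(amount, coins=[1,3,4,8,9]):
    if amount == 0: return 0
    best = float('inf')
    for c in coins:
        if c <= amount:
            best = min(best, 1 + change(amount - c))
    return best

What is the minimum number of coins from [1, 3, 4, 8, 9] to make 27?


Building up with DP:
change(0) = 0
change(1) = min(1+change(0)=1+0=1) = 1
change(2) = min(1+change(1)=1+1=2) = 2
change(3) = min(1+change(2)=1+2=3, 1+change(0)=1+0=1) = 1
change(4) = min(1+change(3)=1+1=2, 1+change(1)=1+1=2, 1+change(0)=1+0=1) = 1
change(5) = min(1+change(4)=1+1=2, 1+change(2)=1+2=3, 1+change(1)=1+1=2) = 2
change(6) = min(1+change(5)=1+2=3, 1+change(3)=1+1=2, 1+change(2)=1+2=3) = 2
change(7) = min(1+change(6)=1+2=3, 1+change(4)=1+1=2, 1+change(3)=1+1=2) = 2
change(8) = min(1+change(7)=1+2=3, 1+change(5)=1+2=3, 1+change(4)=1+1=2, 1+change(0)=1+0=1) = 1
change(9) = min(1+change(8)=1+1=2, 1+change(6)=1+2=3, 1+change(5)=1+2=3, 1+change(1)=1+1=2, 1+change(0)=1+0=1) = 1
change(10) = min(1+change(9)=1+1=2, 1+change(7)=1+2=3, 1+change(6)=1+2=3, 1+change(2)=1+2=3, 1+change(1)=1+1=2) = 2
change(11) = min(1+change(10)=1+2=3, 1+change(8)=1+1=2, 1+change(7)=1+2=3, 1+change(3)=1+1=2, 1+change(2)=1+2=3) = 2
change(12) = min(1+change(11)=1+2=3, 1+change(9)=1+1=2, 1+change(8)=1+1=2, 1+change(4)=1+1=2, 1+change(3)=1+1=2) = 2
change(13) = min(1+change(12)=1+2=3, 1+change(10)=1+2=3, 1+change(9)=1+1=2, 1+change(5)=1+2=3, 1+change(4)=1+1=2) = 2
change(14) = min(1+change(13)=1+2=3, 1+change(11)=1+2=3, 1+change(10)=1+2=3, 1+change(6)=1+2=3, 1+change(5)=1+2=3) = 3
change(15) = min(1+change(14)=1+3=4, 1+change(12)=1+2=3, 1+change(11)=1+2=3, 1+change(7)=1+2=3, 1+change(6)=1+2=3) = 3
change(16) = min(1+change(15)=1+3=4, 1+change(13)=1+2=3, 1+change(12)=1+2=3, 1+change(8)=1+1=2, 1+change(7)=1+2=3) = 2
change(17) = min(1+change(16)=1+2=3, 1+change(14)=1+3=4, 1+change(13)=1+2=3, 1+change(9)=1+1=2, 1+change(8)=1+1=2) = 2
change(18) = min(1+change(17)=1+2=3, 1+change(15)=1+3=4, 1+change(14)=1+3=4, 1+change(10)=1+2=3, 1+change(9)=1+1=2) = 2
change(19) = min(1+change(18)=1+2=3, 1+change(16)=1+2=3, 1+change(15)=1+3=4, 1+change(11)=1+2=3, 1+change(10)=1+2=3) = 3
change(20) = min(1+change(19)=1+3=4, 1+change(17)=1+2=3, 1+change(16)=1+2=3, 1+change(12)=1+2=3, 1+change(11)=1+2=3) = 3
change(21) = min(1+change(20)=1+3=4, 1+change(18)=1+2=3, 1+change(17)=1+2=3, 1+change(13)=1+2=3, 1+change(12)=1+2=3) = 3
change(22) = min(1+change(21)=1+3=4, 1+change(19)=1+3=4, 1+change(18)=1+2=3, 1+change(14)=1+3=4, 1+change(13)=1+2=3) = 3
change(23) = min(1+change(22)=1+3=4, 1+change(20)=1+3=4, 1+change(19)=1+3=4, 1+change(15)=1+3=4, 1+change(14)=1+3=4) = 4
change(24) = min(1+change(23)=1+4=5, 1+change(21)=1+3=4, 1+change(20)=1+3=4, 1+change(16)=1+2=3, 1+change(15)=1+3=4) = 3
change(25) = min(1+change(24)=1+3=4, 1+change(22)=1+3=4, 1+change(21)=1+3=4, 1+change(17)=1+2=3, 1+change(16)=1+2=3) = 3
change(26) = min(1+change(25)=1+3=4, 1+change(23)=1+4=5, 1+change(22)=1+3=4, 1+change(18)=1+2=3, 1+change(17)=1+2=3) = 3
change(27) = min(1+change(26)=1+3=4, 1+change(24)=1+3=4, 1+change(23)=1+4=5, 1+change(19)=1+3=4, 1+change(18)=1+2=3) = 3

3


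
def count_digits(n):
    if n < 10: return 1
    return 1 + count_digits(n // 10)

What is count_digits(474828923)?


count_digits(474828923) = 1 + count_digits(47482892)
count_digits(47482892) = 1 + count_digits(4748289)
count_digits(4748289) = 1 + count_digits(474828)
count_digits(474828) = 1 + count_digits(47482)
count_digits(47482) = 1 + count_digits(4748)
count_digits(4748) = 1 + count_digits(474)
count_digits(474) = 1 + count_digits(47)
count_digits(47) = 1 + count_digits(4)
count_digits(4) = 1  (base case: 4 < 10)
Unwinding: 1 + 1 + 1 + 1 + 1 + 1 + 1 + 1 + 1 = 9

9


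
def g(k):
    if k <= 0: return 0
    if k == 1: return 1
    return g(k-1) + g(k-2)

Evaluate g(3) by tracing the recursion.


Computing g(3) bottom-up:
g(0) = 0
g(1) = 1
g(2) = g(1) + g(0) = 1 + 0 = 1
g(3) = g(2) + g(1) = 1 + 1 = 2

2


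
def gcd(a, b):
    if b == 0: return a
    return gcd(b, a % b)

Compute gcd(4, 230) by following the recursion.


gcd(4, 230) = gcd(230, 4)
gcd(230, 4) = gcd(4, 2)
gcd(4, 2) = gcd(2, 0)
gcd(2, 0) = 2  (base case)

2


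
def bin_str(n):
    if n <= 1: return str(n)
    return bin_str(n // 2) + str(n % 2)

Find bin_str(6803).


bin_str(6803) = bin_str(3401) + '1'
bin_str(3401) = bin_str(1700) + '1'
bin_str(1700) = bin_str(850) + '0'
bin_str(850) = bin_str(425) + '0'
bin_str(425) = bin_str(212) + '1'
bin_str(212) = bin_str(106) + '0'
bin_str(106) = bin_str(53) + '0'
bin_str(53) = bin_str(26) + '1'
bin_str(26) = bin_str(13) + '0'
bin_str(13) = bin_str(6) + '1'
bin_str(6) = bin_str(3) + '0'
bin_str(3) = bin_str(1) + '1'
bin_str(1) = '1'  (base case)
Concatenating: '1' + '1' + '0' + '1' + '0' + '1' + '0' + '0' + '1' + '0' + '0' + '1' + '1' = '1101010010011'

1101010010011


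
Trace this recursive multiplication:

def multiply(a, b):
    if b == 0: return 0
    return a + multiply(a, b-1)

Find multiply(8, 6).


multiply(8, 6) = 8 + multiply(8, 5)
multiply(8, 5) = 8 + multiply(8, 4)
multiply(8, 4) = 8 + multiply(8, 3)
multiply(8, 3) = 8 + multiply(8, 2)
multiply(8, 2) = 8 + multiply(8, 1)
multiply(8, 1) = 8 + multiply(8, 0)
multiply(8, 0) = 0  (base case)
Total: 8 + 8 + 8 + 8 + 8 + 8 + 0 = 48

48


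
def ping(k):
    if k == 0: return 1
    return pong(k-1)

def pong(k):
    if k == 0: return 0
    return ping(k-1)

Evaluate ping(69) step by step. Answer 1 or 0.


ping(69) = pong(68)
pong(68) = ping(67)
ping(67) = pong(66)
pong(66) = ping(65)
ping(65) = pong(64)
pong(64) = ping(63)
ping(63) = pong(62)
pong(62) = ping(61)
ping(61) = pong(60)
pong(60) = ping(59)
ping(59) = pong(58)
pong(58) = ping(57)
ping(57) = pong(56)
pong(56) = ping(55)
ping(55) = pong(54)
pong(54) = ping(53)
ping(53) = pong(52)
pong(52) = ping(51)
ping(51) = pong(50)
pong(50) = ping(49)
ping(49) = pong(48)
pong(48) = ping(47)
ping(47) = pong(46)
pong(46) = ping(45)
ping(45) = pong(44)
pong(44) = ping(43)
ping(43) = pong(42)
pong(42) = ping(41)
ping(41) = pong(40)
pong(40) = ping(39)
ping(39) = pong(38)
pong(38) = ping(37)
ping(37) = pong(36)
pong(36) = ping(35)
ping(35) = pong(34)
pong(34) = ping(33)
ping(33) = pong(32)
pong(32) = ping(31)
ping(31) = pong(30)
pong(30) = ping(29)
ping(29) = pong(28)
pong(28) = ping(27)
ping(27) = pong(26)
pong(26) = ping(25)
ping(25) = pong(24)
pong(24) = ping(23)
ping(23) = pong(22)
pong(22) = ping(21)
ping(21) = pong(20)
pong(20) = ping(19)
ping(19) = pong(18)
pong(18) = ping(17)
ping(17) = pong(16)
pong(16) = ping(15)
ping(15) = pong(14)
pong(14) = ping(13)
ping(13) = pong(12)
pong(12) = ping(11)
ping(11) = pong(10)
pong(10) = ping(9)
ping(9) = pong(8)
pong(8) = ping(7)
ping(7) = pong(6)
pong(6) = ping(5)
ping(5) = pong(4)
pong(4) = ping(3)
ping(3) = pong(2)
pong(2) = ping(1)
ping(1) = pong(0)
pong(0) = 0  (base case)
Result: 0

0


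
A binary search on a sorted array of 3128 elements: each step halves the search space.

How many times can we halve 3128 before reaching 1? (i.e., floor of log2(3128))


3128 / 2 = 1564
1564 / 2 = 782
782 / 2 = 391
391 / 2 = 195
195 / 2 = 97
97 / 2 = 48
48 / 2 = 24
24 / 2 = 12
12 / 2 = 6
6 / 2 = 3
3 / 2 = 1
Reached 1 after 11 halvings

11


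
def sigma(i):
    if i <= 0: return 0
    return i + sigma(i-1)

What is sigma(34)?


sigma(34)
= 34 + 33 + 32 + 31 + 30 + 29 + 28 + 27 + 26 + 25 + 24 + 23 + 22 + 21 + 20 + 19 + 18 + 17 + 16 + 15 + 14 + 13 + 12 + 11 + 10 + 9 + 8 + 7 + 6 + 5 + 4 + 3 + 2 + 1 + sigma(0)
= 34 + 33 + 32 + 31 + 30 + 29 + 28 + 27 + 26 + 25 + 24 + 23 + 22 + 21 + 20 + 19 + 18 + 17 + 16 + 15 + 14 + 13 + 12 + 11 + 10 + 9 + 8 + 7 + 6 + 5 + 4 + 3 + 2 + 1 + 0
= 595

595


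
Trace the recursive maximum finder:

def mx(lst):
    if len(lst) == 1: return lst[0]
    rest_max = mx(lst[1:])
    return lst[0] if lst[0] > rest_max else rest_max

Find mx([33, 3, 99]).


mx([33, 3, 99]): compare 33 with mx([3, 99])
mx([3, 99]): compare 3 with mx([99])
mx([99]) = 99  (base case)
Compare 3 with 99 -> 99
Compare 33 with 99 -> 99

99


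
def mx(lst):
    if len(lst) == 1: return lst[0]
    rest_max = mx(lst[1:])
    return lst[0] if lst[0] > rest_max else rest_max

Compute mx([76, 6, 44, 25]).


mx([76, 6, 44, 25]): compare 76 with mx([6, 44, 25])
mx([6, 44, 25]): compare 6 with mx([44, 25])
mx([44, 25]): compare 44 with mx([25])
mx([25]) = 25  (base case)
Compare 44 with 25 -> 44
Compare 6 with 44 -> 44
Compare 76 with 44 -> 76

76


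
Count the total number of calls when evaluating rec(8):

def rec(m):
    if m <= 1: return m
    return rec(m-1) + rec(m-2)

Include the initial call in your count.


Let C(n) = total calls for rec(n)
C(0) = 1, C(1) = 1
C(2) = 1 + C(1) + C(0) = 1 + 1 + 1 = 3
C(3) = 1 + C(2) + C(1) = 1 + 3 + 1 = 5
C(4) = 1 + C(3) + C(2) = 1 + 5 + 3 = 9
C(5) = 1 + C(4) + C(3) = 1 + 9 + 5 = 15
C(6) = 1 + C(5) + C(4) = 1 + 15 + 9 = 25
C(7) = 1 + C(6) + C(5) = 1 + 25 + 15 = 41
C(8) = 1 + C(7) + C(6) = 1 + 41 + 25 = 67

67


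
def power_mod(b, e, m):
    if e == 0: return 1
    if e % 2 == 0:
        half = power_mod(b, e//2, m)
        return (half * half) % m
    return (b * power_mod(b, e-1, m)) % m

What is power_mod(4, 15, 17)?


power_mod(4, 15, 17): e is odd, compute power_mod(4, 14, 17)
  power_mod(4, 14, 17): e is even, compute power_mod(4, 7, 17)
    power_mod(4, 7, 17): e is odd, compute power_mod(4, 6, 17)
      power_mod(4, 6, 17): e is even, compute power_mod(4, 3, 17)
        power_mod(4, 3, 17): e is odd, compute power_mod(4, 2, 17)
          power_mod(4, 2, 17): e is even, compute power_mod(4, 1, 17)
          power_mod(4, 1, 17): e is odd, compute power_mod(4, 0, 17)
          power_mod(4, 0, 17) = 1
          (4 * 1) % 17 = 4
          half=4, (4*4) % 17 = 16
        (4 * 16) % 17 = 13
      half=13, (13*13) % 17 = 16
    (4 * 16) % 17 = 13
  half=13, (13*13) % 17 = 16
(4 * 16) % 17 = 13

13


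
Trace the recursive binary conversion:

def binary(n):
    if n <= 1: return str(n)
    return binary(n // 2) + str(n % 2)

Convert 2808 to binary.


binary(2808) = binary(1404) + '0'
binary(1404) = binary(702) + '0'
binary(702) = binary(351) + '0'
binary(351) = binary(175) + '1'
binary(175) = binary(87) + '1'
binary(87) = binary(43) + '1'
binary(43) = binary(21) + '1'
binary(21) = binary(10) + '1'
binary(10) = binary(5) + '0'
binary(5) = binary(2) + '1'
binary(2) = binary(1) + '0'
binary(1) = '1'  (base case)
Concatenating: '1' + '0' + '1' + '0' + '1' + '1' + '1' + '1' + '1' + '0' + '0' + '0' = '101011111000'

101011111000


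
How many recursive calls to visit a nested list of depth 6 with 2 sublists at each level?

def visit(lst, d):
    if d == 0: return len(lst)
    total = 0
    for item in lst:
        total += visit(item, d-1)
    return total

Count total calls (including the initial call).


At depth 0 (root): 1 call
At depth 1: each of 1 parents calls visit on 2 children = 2 calls
At depth 2: each of 2 parents calls visit on 2 children = 4 calls
At depth 3: each of 4 parents calls visit on 2 children = 8 calls
At depth 4: each of 8 parents calls visit on 2 children = 16 calls
At depth 5: each of 16 parents calls visit on 2 children = 32 calls
At depth 6: each of 32 parents calls visit on 2 children = 64 calls
Total: 1 + 2 + 4 + 8 + 16 + 32 + 64 = 127

127


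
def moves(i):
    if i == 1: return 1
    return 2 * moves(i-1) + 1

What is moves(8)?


moves(8) = 2 * moves(7) + 1
moves(7) = 2 * moves(6) + 1
moves(6) = 2 * moves(5) + 1
moves(5) = 2 * moves(4) + 1
moves(4) = 2 * moves(3) + 1
moves(3) = 2 * moves(2) + 1
moves(2) = 2 * moves(1) + 1
moves(1) = 1  (base case)
moves(2) = 2 * 1 + 1 = 3
moves(3) = 2 * 3 + 1 = 7
moves(4) = 2 * 7 + 1 = 15
moves(5) = 2 * 15 + 1 = 31
moves(6) = 2 * 31 + 1 = 63
moves(7) = 2 * 63 + 1 = 127
moves(8) = 2 * 127 + 1 = 255

255


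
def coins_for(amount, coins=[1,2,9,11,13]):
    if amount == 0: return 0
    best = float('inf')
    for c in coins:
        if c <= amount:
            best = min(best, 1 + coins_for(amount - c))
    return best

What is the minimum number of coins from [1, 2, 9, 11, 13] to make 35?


Building up with DP:
coins_for(0) = 0
coins_for(1) = min(1+coins_for(0)=1+0=1) = 1
coins_for(2) = min(1+coins_for(1)=1+1=2, 1+coins_for(0)=1+0=1) = 1
coins_for(3) = min(1+coins_for(2)=1+1=2, 1+coins_for(1)=1+1=2) = 2
coins_for(4) = min(1+coins_for(3)=1+2=3, 1+coins_for(2)=1+1=2) = 2
coins_for(5) = min(1+coins_for(4)=1+2=3, 1+coins_for(3)=1+2=3) = 3
coins_for(6) = min(1+coins_for(5)=1+3=4, 1+coins_for(4)=1+2=3) = 3
coins_for(7) = min(1+coins_for(6)=1+3=4, 1+coins_for(5)=1+3=4) = 4
coins_for(8) = min(1+coins_for(7)=1+4=5, 1+coins_for(6)=1+3=4) = 4
coins_for(9) = min(1+coins_for(8)=1+4=5, 1+coins_for(7)=1+4=5, 1+coins_for(0)=1+0=1) = 1
coins_for(10) = min(1+coins_for(9)=1+1=2, 1+coins_for(8)=1+4=5, 1+coins_for(1)=1+1=2) = 2
coins_for(11) = min(1+coins_for(10)=1+2=3, 1+coins_for(9)=1+1=2, 1+coins_for(2)=1+1=2, 1+coins_for(0)=1+0=1) = 1
coins_for(12) = min(1+coins_for(11)=1+1=2, 1+coins_for(10)=1+2=3, 1+coins_for(3)=1+2=3, 1+coins_for(1)=1+1=2) = 2
coins_for(13) = min(1+coins_for(12)=1+2=3, 1+coins_for(11)=1+1=2, 1+coins_for(4)=1+2=3, 1+coins_for(2)=1+1=2, 1+coins_for(0)=1+0=1) = 1
coins_for(14) = min(1+coins_for(13)=1+1=2, 1+coins_for(12)=1+2=3, 1+coins_for(5)=1+3=4, 1+coins_for(3)=1+2=3, 1+coins_for(1)=1+1=2) = 2
coins_for(15) = min(1+coins_for(14)=1+2=3, 1+coins_for(13)=1+1=2, 1+coins_for(6)=1+3=4, 1+coins_for(4)=1+2=3, 1+coins_for(2)=1+1=2) = 2
coins_for(16) = min(1+coins_for(15)=1+2=3, 1+coins_for(14)=1+2=3, 1+coins_for(7)=1+4=5, 1+coins_for(5)=1+3=4, 1+coins_for(3)=1+2=3) = 3
coins_for(17) = min(1+coins_for(16)=1+3=4, 1+coins_for(15)=1+2=3, 1+coins_for(8)=1+4=5, 1+coins_for(6)=1+3=4, 1+coins_for(4)=1+2=3) = 3
coins_for(18) = min(1+coins_for(17)=1+3=4, 1+coins_for(16)=1+3=4, 1+coins_for(9)=1+1=2, 1+coins_for(7)=1+4=5, 1+coins_for(5)=1+3=4) = 2
coins_for(19) = min(1+coins_for(18)=1+2=3, 1+coins_for(17)=1+3=4, 1+coins_for(10)=1+2=3, 1+coins_for(8)=1+4=5, 1+coins_for(6)=1+3=4) = 3
coins_for(20) = min(1+coins_for(19)=1+3=4, 1+coins_for(18)=1+2=3, 1+coins_for(11)=1+1=2, 1+coins_for(9)=1+1=2, 1+coins_for(7)=1+4=5) = 2
coins_for(21) = min(1+coins_for(20)=1+2=3, 1+coins_for(19)=1+3=4, 1+coins_for(12)=1+2=3, 1+coins_for(10)=1+2=3, 1+coins_for(8)=1+4=5) = 3
coins_for(22) = min(1+coins_for(21)=1+3=4, 1+coins_for(20)=1+2=3, 1+coins_for(13)=1+1=2, 1+coins_for(11)=1+1=2, 1+coins_for(9)=1+1=2) = 2
coins_for(23) = min(1+coins_for(22)=1+2=3, 1+coins_for(21)=1+3=4, 1+coins_for(14)=1+2=3, 1+coins_for(12)=1+2=3, 1+coins_for(10)=1+2=3) = 3
coins_for(24) = min(1+coins_for(23)=1+3=4, 1+coins_for(22)=1+2=3, 1+coins_for(15)=1+2=3, 1+coins_for(13)=1+1=2, 1+coins_for(11)=1+1=2) = 2
coins_for(25) = min(1+coins_for(24)=1+2=3, 1+coins_for(23)=1+3=4, 1+coins_for(16)=1+3=4, 1+coins_for(14)=1+2=3, 1+coins_for(12)=1+2=3) = 3
coins_for(26) = min(1+coins_for(25)=1+3=4, 1+coins_for(24)=1+2=3, 1+coins_for(17)=1+3=4, 1+coins_for(15)=1+2=3, 1+coins_for(13)=1+1=2) = 2
coins_for(27) = min(1+coins_for(26)=1+2=3, 1+coins_for(25)=1+3=4, 1+coins_for(18)=1+2=3, 1+coins_for(16)=1+3=4, 1+coins_for(14)=1+2=3) = 3
coins_for(28) = min(1+coins_for(27)=1+3=4, 1+coins_for(26)=1+2=3, 1+coins_for(19)=1+3=4, 1+coins_for(17)=1+3=4, 1+coins_for(15)=1+2=3) = 3
coins_for(29) = min(1+coins_for(28)=1+3=4, 1+coins_for(27)=1+3=4, 1+coins_for(20)=1+2=3, 1+coins_for(18)=1+2=3, 1+coins_for(16)=1+3=4) = 3
coins_for(30) = min(1+coins_for(29)=1+3=4, 1+coins_for(28)=1+3=4, 1+coins_for(21)=1+3=4, 1+coins_for(19)=1+3=4, 1+coins_for(17)=1+3=4) = 4
coins_for(31) = min(1+coins_for(30)=1+4=5, 1+coins_for(29)=1+3=4, 1+coins_for(22)=1+2=3, 1+coins_for(20)=1+2=3, 1+coins_for(18)=1+2=3) = 3
coins_for(32) = min(1+coins_for(31)=1+3=4, 1+coins_for(30)=1+4=5, 1+coins_for(23)=1+3=4, 1+coins_for(21)=1+3=4, 1+coins_for(19)=1+3=4) = 4
coins_for(33) = min(1+coins_for(32)=1+4=5, 1+coins_for(31)=1+3=4, 1+coins_for(24)=1+2=3, 1+coins_for(22)=1+2=3, 1+coins_for(20)=1+2=3) = 3
coins_for(34) = min(1+coins_for(33)=1+3=4, 1+coins_for(32)=1+4=5, 1+coins_for(25)=1+3=4, 1+coins_for(23)=1+3=4, 1+coins_for(21)=1+3=4) = 4
coins_for(35) = min(1+coins_for(34)=1+4=5, 1+coins_for(33)=1+3=4, 1+coins_for(26)=1+2=3, 1+coins_for(24)=1+2=3, 1+coins_for(22)=1+2=3) = 3

3


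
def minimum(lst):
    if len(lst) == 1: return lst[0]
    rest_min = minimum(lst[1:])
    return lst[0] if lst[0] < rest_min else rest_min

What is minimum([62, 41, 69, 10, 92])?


minimum([62, 41, 69, 10, 92]): compare 62 with minimum([41, 69, 10, 92])
minimum([41, 69, 10, 92]): compare 41 with minimum([69, 10, 92])
minimum([69, 10, 92]): compare 69 with minimum([10, 92])
minimum([10, 92]): compare 10 with minimum([92])
minimum([92]) = 92  (base case)
Compare 10 with 92 -> 10
Compare 69 with 10 -> 10
Compare 41 with 10 -> 10
Compare 62 with 10 -> 10

10


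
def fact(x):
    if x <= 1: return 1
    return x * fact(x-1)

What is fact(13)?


fact(13)
= 13 * fact(12)
= 13 * 12 * fact(11)
= 13 * 12 * 11 * fact(10)
= 13 * 12 * 11 * 10 * fact(9)
= 13 * 12 * 11 * 10 * 9 * fact(8)
= 13 * 12 * 11 * 10 * 9 * 8 * fact(7)
= 13 * 12 * 11 * 10 * 9 * 8 * 7 * fact(6)
= 13 * 12 * 11 * 10 * 9 * 8 * 7 * 6 * fact(5)
= 13 * 12 * 11 * 10 * 9 * 8 * 7 * 6 * 5 * fact(4)
= 13 * 12 * 11 * 10 * 9 * 8 * 7 * 6 * 5 * 4 * fact(3)
= 13 * 12 * 11 * 10 * 9 * 8 * 7 * 6 * 5 * 4 * 3 * fact(2)
= 13 * 12 * 11 * 10 * 9 * 8 * 7 * 6 * 5 * 4 * 3 * 2 * fact(1)
= 13 * 12 * 11 * 10 * 9 * 8 * 7 * 6 * 5 * 4 * 3 * 2 * 1
= 6227020800

6227020800


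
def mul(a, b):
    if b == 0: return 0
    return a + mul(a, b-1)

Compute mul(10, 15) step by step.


mul(10, 15) = 10 + mul(10, 14)
mul(10, 14) = 10 + mul(10, 13)
mul(10, 13) = 10 + mul(10, 12)
mul(10, 12) = 10 + mul(10, 11)
mul(10, 11) = 10 + mul(10, 10)
mul(10, 10) = 10 + mul(10, 9)
mul(10, 9) = 10 + mul(10, 8)
mul(10, 8) = 10 + mul(10, 7)
mul(10, 7) = 10 + mul(10, 6)
mul(10, 6) = 10 + mul(10, 5)
mul(10, 5) = 10 + mul(10, 4)
mul(10, 4) = 10 + mul(10, 3)
mul(10, 3) = 10 + mul(10, 2)
mul(10, 2) = 10 + mul(10, 1)
mul(10, 1) = 10 + mul(10, 0)
mul(10, 0) = 0  (base case)
Total: 10 + 10 + 10 + 10 + 10 + 10 + 10 + 10 + 10 + 10 + 10 + 10 + 10 + 10 + 10 + 0 = 150

150


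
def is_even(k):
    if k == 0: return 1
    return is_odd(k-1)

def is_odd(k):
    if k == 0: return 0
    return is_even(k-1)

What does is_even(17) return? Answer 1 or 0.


is_even(17) = is_odd(16)
is_odd(16) = is_even(15)
is_even(15) = is_odd(14)
is_odd(14) = is_even(13)
is_even(13) = is_odd(12)
is_odd(12) = is_even(11)
is_even(11) = is_odd(10)
is_odd(10) = is_even(9)
is_even(9) = is_odd(8)
is_odd(8) = is_even(7)
is_even(7) = is_odd(6)
is_odd(6) = is_even(5)
is_even(5) = is_odd(4)
is_odd(4) = is_even(3)
is_even(3) = is_odd(2)
is_odd(2) = is_even(1)
is_even(1) = is_odd(0)
is_odd(0) = 0  (base case)
Result: 0

0


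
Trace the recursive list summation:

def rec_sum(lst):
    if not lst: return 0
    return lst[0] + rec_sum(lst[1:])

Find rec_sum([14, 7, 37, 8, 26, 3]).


rec_sum([14, 7, 37, 8, 26, 3]) = 14 + rec_sum([7, 37, 8, 26, 3])
rec_sum([7, 37, 8, 26, 3]) = 7 + rec_sum([37, 8, 26, 3])
rec_sum([37, 8, 26, 3]) = 37 + rec_sum([8, 26, 3])
rec_sum([8, 26, 3]) = 8 + rec_sum([26, 3])
rec_sum([26, 3]) = 26 + rec_sum([3])
rec_sum([3]) = 3 + rec_sum([])
rec_sum([]) = 0  (base case)
Total: 14 + 7 + 37 + 8 + 26 + 3 + 0 = 95

95


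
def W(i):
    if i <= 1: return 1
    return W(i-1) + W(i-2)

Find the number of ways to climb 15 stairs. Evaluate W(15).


Building up from base cases:
W(0) = 1
W(1) = 1
W(2) = W(1) + W(0) = 1 + 1 = 2
W(3) = W(2) + W(1) = 2 + 1 = 3
W(4) = W(3) + W(2) = 3 + 2 = 5
W(5) = W(4) + W(3) = 5 + 3 = 8
W(6) = W(5) + W(4) = 8 + 5 = 13
W(7) = W(6) + W(5) = 13 + 8 = 21
W(8) = W(7) + W(6) = 21 + 13 = 34
W(9) = W(8) + W(7) = 34 + 21 = 55
W(10) = W(9) + W(8) = 55 + 34 = 89
W(11) = W(10) + W(9) = 89 + 55 = 144
W(12) = W(11) + W(10) = 144 + 89 = 233
W(13) = W(12) + W(11) = 233 + 144 = 377
W(14) = W(13) + W(12) = 377 + 233 = 610
W(15) = W(14) + W(13) = 610 + 377 = 987

987


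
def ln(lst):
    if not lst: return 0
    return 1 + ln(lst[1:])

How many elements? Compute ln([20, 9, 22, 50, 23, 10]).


ln([20, 9, 22, 50, 23, 10]) = 1 + ln([9, 22, 50, 23, 10])
ln([9, 22, 50, 23, 10]) = 1 + ln([22, 50, 23, 10])
ln([22, 50, 23, 10]) = 1 + ln([50, 23, 10])
ln([50, 23, 10]) = 1 + ln([23, 10])
ln([23, 10]) = 1 + ln([10])
ln([10]) = 1 + ln([])
ln([]) = 0  (base case)
Unwinding: 1 + 1 + 1 + 1 + 1 + 1 + 0 = 6

6


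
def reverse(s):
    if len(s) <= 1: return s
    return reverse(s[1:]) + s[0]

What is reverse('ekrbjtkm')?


reverse('ekrbjtkm') = reverse('krbjtkm') + 'e'
reverse('krbjtkm') = reverse('rbjtkm') + 'k'
reverse('rbjtkm') = reverse('bjtkm') + 'r'
reverse('bjtkm') = reverse('jtkm') + 'b'
reverse('jtkm') = reverse('tkm') + 'j'
reverse('tkm') = reverse('km') + 't'
reverse('km') = reverse('m') + 'k'
reverse('m') = 'm'  (base case)
Concatenating: 'm' + 'k' + 't' + 'j' + 'b' + 'r' + 'k' + 'e' = 'mktjbrke'

mktjbrke


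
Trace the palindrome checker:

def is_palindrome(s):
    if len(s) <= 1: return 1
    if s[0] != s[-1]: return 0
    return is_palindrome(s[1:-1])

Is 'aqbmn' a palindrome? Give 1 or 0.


is_palindrome('aqbmn'): s[0]='a' != s[-1]='n' -> return 0
Result: 0 (not a palindrome)

0


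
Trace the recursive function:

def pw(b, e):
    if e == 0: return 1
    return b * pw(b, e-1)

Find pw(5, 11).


pw(5, 11)
= 5 * pw(5, 10)
= 5 * 5 * pw(5, 9)
= 5 * 5 * 5 * pw(5, 8)
= 5 * 5 * 5 * 5 * pw(5, 7)
= 5 * 5 * 5 * 5 * 5 * pw(5, 6)
= 5 * 5 * 5 * 5 * 5 * 5 * pw(5, 5)
= 5 * 5 * 5 * 5 * 5 * 5 * 5 * pw(5, 4)
= 5 * 5 * 5 * 5 * 5 * 5 * 5 * 5 * pw(5, 3)
= 5 * 5 * 5 * 5 * 5 * 5 * 5 * 5 * 5 * pw(5, 2)
= 5 * 5 * 5 * 5 * 5 * 5 * 5 * 5 * 5 * 5 * pw(5, 1)
= 5 * 5 * 5 * 5 * 5 * 5 * 5 * 5 * 5 * 5 * 5 * pw(5, 0)
= 5 * 5 * 5 * 5 * 5 * 5 * 5 * 5 * 5 * 5 * 5 * 1
= 48828125

48828125


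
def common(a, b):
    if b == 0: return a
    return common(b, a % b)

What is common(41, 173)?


common(41, 173) = common(173, 41)
common(173, 41) = common(41, 9)
common(41, 9) = common(9, 5)
common(9, 5) = common(5, 4)
common(5, 4) = common(4, 1)
common(4, 1) = common(1, 0)
common(1, 0) = 1  (base case)

1


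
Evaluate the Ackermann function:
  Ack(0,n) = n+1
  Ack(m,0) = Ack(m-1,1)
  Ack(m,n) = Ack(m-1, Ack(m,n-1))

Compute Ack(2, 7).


Ack(2, 7) = Ack(1, Ack(2, 6))
  Ack(2, 6) = Ack(1, Ack(2, 5))
    Ack(2, 5) = Ack(1, Ack(2, 4))
      Ack(2, 4) = Ack(1, Ack(2, 3))
        Ack(2, 3) = Ack(1, Ack(2, 2))
          Ack(2, 2) = Ack(1, Ack(2, 1))
          Ack(2, 1) = Ack(1, Ack(2, 0))
          Ack(2, 0) = Ack(1, 1)
          Ack(1, 1) = Ack(0, Ack(1, 0))
          Ack(1, 0) = Ack(0, 1)
          Ack(0, 1) = 2
            = Ack(0, 2)
          Ack(0, 2) = 3
            = Ack(1, 3)
          Ack(1, 3) = Ack(0, Ack(1, 2))
          Ack(1, 2) = Ack(0, Ack(1, 1))
          Ack(1, 1) = Ack(0, Ack(1, 0))
          Ack(1, 0) = Ack(0, 1)
          Ack(0, 1) = 2
            = Ack(0, 2)
          Ack(0, 2) = 3
            = Ack(0, 3)
          Ack(0, 3) = 4
            = Ack(0, 4)
          Ack(0, 4) = 5
... (trace truncated)
Result: Ack(2, 7) = 17

17


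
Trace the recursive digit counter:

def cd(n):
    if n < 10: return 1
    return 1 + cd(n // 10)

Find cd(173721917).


cd(173721917) = 1 + cd(17372191)
cd(17372191) = 1 + cd(1737219)
cd(1737219) = 1 + cd(173721)
cd(173721) = 1 + cd(17372)
cd(17372) = 1 + cd(1737)
cd(1737) = 1 + cd(173)
cd(173) = 1 + cd(17)
cd(17) = 1 + cd(1)
cd(1) = 1  (base case: 1 < 10)
Unwinding: 1 + 1 + 1 + 1 + 1 + 1 + 1 + 1 + 1 = 9

9
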